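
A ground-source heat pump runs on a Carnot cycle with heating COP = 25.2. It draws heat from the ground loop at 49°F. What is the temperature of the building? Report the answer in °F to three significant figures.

70.0 °F

COP_HP = T_H/(T_H − T_C) rearranges to T_H = COP·T_C/(COP − 1).
With T_C = 282.59 K, T_H = 25.2 × 282.59/24.20 = 294.27 K.
Converting, 294.27 K = 70.02°F.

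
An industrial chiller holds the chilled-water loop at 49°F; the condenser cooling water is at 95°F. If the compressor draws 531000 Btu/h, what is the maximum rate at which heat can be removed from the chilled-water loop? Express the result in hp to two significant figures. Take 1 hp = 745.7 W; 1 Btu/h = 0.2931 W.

2300 hp

In absolute terms T_C = 282.59 K and T_H = 308.15 K, so ΔT = 25.56 K.
COP_Carnot = T_C/ΔT = 282.59/25.56 = 11.06.
Q̇_max = COP_Carnot × Ẇ = 11.06 × 531000 Btu/h = 5872000 Btu/h = 2308 hp.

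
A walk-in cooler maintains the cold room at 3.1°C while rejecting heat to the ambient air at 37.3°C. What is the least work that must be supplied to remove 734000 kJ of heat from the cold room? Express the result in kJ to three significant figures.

In absolute terms T_C = 276.25 K and T_H = 310.45 K, so ΔT = 34.20 K.
The reversible limit is COP_R = T_C/ΔT = 8.077, so W_min = Q_C/COP = Q_C·ΔT/T_C.
W_min = 734000 × 34.20/276.25 = 90870 kJ.

90900 kJ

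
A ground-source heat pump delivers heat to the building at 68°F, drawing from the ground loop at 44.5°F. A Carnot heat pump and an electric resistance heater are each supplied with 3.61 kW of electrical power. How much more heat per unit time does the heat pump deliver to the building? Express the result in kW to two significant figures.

77 kW

In absolute terms T_C = 280.09 K and T_H = 293.15 K, so ΔT = 13.06 K.
COP_Carnot = T_H/ΔT = 293.15/13.06 = 22.45.
The heat pump delivers Q̇_H = COP × Ẇ = 81.06 kW; the resistance heater delivers Ẇ = 3.610 kW.
Extra = (COP − 1)·Ẇ = 77.45 kW.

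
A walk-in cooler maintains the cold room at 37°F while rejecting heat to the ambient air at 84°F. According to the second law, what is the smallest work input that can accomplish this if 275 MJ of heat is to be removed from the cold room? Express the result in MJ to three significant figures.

26.0 MJ

In absolute terms T_C = 275.93 K and T_H = 302.04 K, so ΔT = 26.11 K.
The reversible limit is COP_R = T_C/ΔT = 10.57, so W_min = Q_C/COP = Q_C·ΔT/T_C.
W_min = 275.0 × 26.11/275.93 = 26.02 MJ.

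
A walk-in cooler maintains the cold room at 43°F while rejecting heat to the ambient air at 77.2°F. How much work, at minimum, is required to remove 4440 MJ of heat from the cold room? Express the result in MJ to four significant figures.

302.1 MJ

In absolute terms T_C = 279.26 K and T_H = 298.26 K, so ΔT = 19.00 K.
The reversible limit is COP_R = T_C/ΔT = 14.70, so W_min = Q_C/COP = Q_C·ΔT/T_C.
W_min = 4440 × 19.00/279.26 = 302.1 MJ.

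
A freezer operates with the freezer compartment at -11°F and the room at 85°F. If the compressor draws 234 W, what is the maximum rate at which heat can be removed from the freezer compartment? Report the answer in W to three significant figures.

In absolute terms T_C = 249.26 K and T_H = 302.59 K, so ΔT = 53.33 K.
COP_Carnot = T_C/ΔT = 249.26/53.33 = 4.674.
Q̇_max = COP_Carnot × Ẇ = 4.674 × 234.0 W = 1094 W.

1090 W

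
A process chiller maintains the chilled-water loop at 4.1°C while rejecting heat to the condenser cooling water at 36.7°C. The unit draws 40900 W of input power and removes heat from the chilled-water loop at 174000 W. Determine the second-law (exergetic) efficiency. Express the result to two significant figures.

COP_actual = Q̇_C/Ẇ = 174000/40900 = 4.254.
In absolute terms T_C = 277.25 K and T_H = 309.85 K, so ΔT = 32.60 K.
COP_Carnot = T_C/ΔT = 277.25/32.60 = 8.505.
η_II = COP_actual/COP_Carnot = 4.254/8.505 = 0.5002.

0.50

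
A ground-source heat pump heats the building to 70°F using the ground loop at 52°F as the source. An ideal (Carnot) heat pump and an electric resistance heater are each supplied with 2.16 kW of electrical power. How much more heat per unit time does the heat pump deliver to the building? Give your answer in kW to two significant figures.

In absolute terms T_C = 284.26 K and T_H = 294.26 K, so ΔT = 10.00 K.
COP_Carnot = T_H/ΔT = 294.26/10.00 = 29.43.
The heat pump delivers Q̇_H = COP × Ẇ = 63.56 kW; the resistance heater delivers Ẇ = 2.160 kW.
Extra = (COP − 1)·Ẇ = 61.40 kW.

61 kW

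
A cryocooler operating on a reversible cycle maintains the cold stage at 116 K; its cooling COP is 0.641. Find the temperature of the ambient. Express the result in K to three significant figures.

297 K

COP_R = T_C/(T_H − T_C) gives T_H − T_C = T_C/COP.
With T_C = 116.00 K, T_H = 116.00 × (1 + 1/0.641) = 296.97 K.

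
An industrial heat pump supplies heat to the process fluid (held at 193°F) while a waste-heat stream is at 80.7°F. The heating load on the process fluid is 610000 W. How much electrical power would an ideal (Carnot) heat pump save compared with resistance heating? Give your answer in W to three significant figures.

In absolute terms T_C = 300.21 K and T_H = 362.59 K, so ΔT = 62.39 K.
COP_Carnot = T_H/ΔT = 362.59/62.39 = 5.812.
Resistance heating needs Ẇ_res = Q̇_H = 610000 W; the reversible heat pump needs only Ẇ_hp = Q̇_H/COP = 105000 W.
Saving = 610000 − 105000 = 505000 W.

505000 W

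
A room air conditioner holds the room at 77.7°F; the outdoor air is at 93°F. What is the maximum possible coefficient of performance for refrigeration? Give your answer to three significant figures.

In absolute terms T_C = 298.54 K and T_H = 307.04 K, so ΔT = 8.500 K.
For a reversible cycle, COP_Carnot = T_C/ΔT = 298.54/8.500 = 35.12.

35.1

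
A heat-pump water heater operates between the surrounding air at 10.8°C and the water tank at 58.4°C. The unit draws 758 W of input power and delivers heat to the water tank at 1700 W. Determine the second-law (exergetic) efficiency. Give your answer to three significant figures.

COP_actual = Q̇_H/Ẇ = 1700/758.0 = 2.243.
In absolute terms T_C = 283.95 K and T_H = 331.55 K, so ΔT = 47.60 K.
COP_Carnot = T_H/ΔT = 331.55/47.60 = 6.965.
η_II = COP_actual/COP_Carnot = 2.243/6.965 = 0.3220.

0.322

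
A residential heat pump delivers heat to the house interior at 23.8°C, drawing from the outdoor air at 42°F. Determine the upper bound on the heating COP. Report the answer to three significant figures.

16.3

In absolute terms T_C = 278.71 K and T_H = 296.95 K, so ΔT = 18.24 K.
For a reversible cycle, COP_Carnot = T_H/ΔT = 296.95/18.24 = 16.28.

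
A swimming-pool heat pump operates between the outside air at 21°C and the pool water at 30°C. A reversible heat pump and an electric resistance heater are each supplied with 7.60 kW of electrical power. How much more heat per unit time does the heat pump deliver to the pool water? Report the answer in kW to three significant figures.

248 kW

In absolute terms T_C = 294.15 K and T_H = 303.15 K, so ΔT = 9.000 K.
COP_Carnot = T_H/ΔT = 303.15/9.000 = 33.68.
The heat pump delivers Q̇_H = COP × Ẇ = 256.0 kW; the resistance heater delivers Ẇ = 7.600 kW.
Extra = (COP − 1)·Ẇ = 248.4 kW.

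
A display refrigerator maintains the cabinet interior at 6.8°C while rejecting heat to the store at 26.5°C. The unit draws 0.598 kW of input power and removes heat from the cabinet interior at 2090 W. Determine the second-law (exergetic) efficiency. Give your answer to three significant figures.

Converting, Q̇_C = 2090 W = 2.090 kW, so COP_actual = Q̇_C/Ẇ = 2.090/0.5980 = 3.495.
In absolute terms T_C = 279.95 K and T_H = 299.65 K, so ΔT = 19.70 K.
COP_Carnot = T_C/ΔT = 279.95/19.70 = 14.21.
η_II = COP_actual/COP_Carnot = 3.495/14.21 = 0.2459.

0.246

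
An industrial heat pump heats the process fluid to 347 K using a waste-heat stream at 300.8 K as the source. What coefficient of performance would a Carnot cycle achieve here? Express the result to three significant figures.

7.51

The reservoir spacing is ΔT = 347 − 300.8 = 46.20 K.
For a reversible cycle, COP_Carnot = T_H/ΔT = 347.00/46.20 = 7.511.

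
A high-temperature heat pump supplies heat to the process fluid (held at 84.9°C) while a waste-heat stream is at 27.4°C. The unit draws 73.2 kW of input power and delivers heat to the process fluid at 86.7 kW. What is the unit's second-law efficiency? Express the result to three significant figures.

COP_actual = Q̇_H/Ẇ = 86.70/73.20 = 1.184.
In absolute terms T_C = 300.55 K and T_H = 358.05 K, so ΔT = 57.50 K.
COP_Carnot = T_H/ΔT = 358.05/57.50 = 6.227.
η_II = COP_actual/COP_Carnot = 1.184/6.227 = 0.1902.

0.190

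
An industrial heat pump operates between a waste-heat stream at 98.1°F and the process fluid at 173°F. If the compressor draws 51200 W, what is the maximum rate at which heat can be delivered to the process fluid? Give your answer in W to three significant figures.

In absolute terms T_C = 309.87 K and T_H = 351.48 K, so ΔT = 41.61 K.
COP_Carnot = T_H/ΔT = 351.48/41.61 = 8.447.
Q̇_max = COP_Carnot × Ẇ = 8.447 × 51200 W = 432500 W.

432000 W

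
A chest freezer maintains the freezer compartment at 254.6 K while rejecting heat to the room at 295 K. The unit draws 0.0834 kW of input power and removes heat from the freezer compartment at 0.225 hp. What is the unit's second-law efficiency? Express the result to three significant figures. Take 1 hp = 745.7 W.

0.319

Converting, Q̇_C = 0.2250 hp = 0.1678 kW, so COP_actual = Q̇_C/Ẇ = 0.1678/0.08340 = 2.012.
The reservoir spacing is ΔT = 295 − 254.6 = 40.40 K.
COP_Carnot = T_C/ΔT = 254.60/40.40 = 6.302.
η_II = COP_actual/COP_Carnot = 2.012/6.302 = 0.3192.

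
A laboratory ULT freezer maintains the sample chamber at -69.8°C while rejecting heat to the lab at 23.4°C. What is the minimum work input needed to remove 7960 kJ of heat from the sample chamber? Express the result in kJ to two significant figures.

In absolute terms T_C = 203.35 K and T_H = 296.55 K, so ΔT = 93.20 K.
The reversible limit is COP_R = T_C/ΔT = 2.182, so W_min = Q_C/COP = Q_C·ΔT/T_C.
W_min = 7960 × 93.20/203.35 = 3648 kJ.

3600 kJ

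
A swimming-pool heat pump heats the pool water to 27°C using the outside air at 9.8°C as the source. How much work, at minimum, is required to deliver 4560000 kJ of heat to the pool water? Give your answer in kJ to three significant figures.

In absolute terms T_C = 282.95 K and T_H = 300.15 K, so ΔT = 17.20 K.
The reversible limit is COP_HP = T_H/ΔT = 17.45, so W_min = Q_H/COP = Q_H·ΔT/T_H.
W_min = 4560000 × 17.20/300.15 = 261300 kJ.

261000 kJ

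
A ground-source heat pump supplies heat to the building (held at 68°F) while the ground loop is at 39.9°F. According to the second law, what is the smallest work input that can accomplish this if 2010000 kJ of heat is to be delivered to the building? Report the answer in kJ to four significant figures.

In absolute terms T_C = 277.54 K and T_H = 293.15 K, so ΔT = 15.61 K.
The reversible limit is COP_HP = T_H/ΔT = 18.78, so W_min = Q_H/COP = Q_H·ΔT/T_H.
W_min = 2010000 × 15.61/293.15 = 107000 kJ.

107000 kJ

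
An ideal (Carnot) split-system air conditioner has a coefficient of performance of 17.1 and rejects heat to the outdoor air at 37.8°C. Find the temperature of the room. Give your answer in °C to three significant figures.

For a Carnot refrigerator COP_R = T_C/(T_H − T_C), so T_C = COP·T_H/(1 + COP).
With T_H = 310.95 K, T_C = 17.1 × 310.95/18.10 = 293.77 K.
Converting, 293.77 K = 20.62°C.

20.6 °C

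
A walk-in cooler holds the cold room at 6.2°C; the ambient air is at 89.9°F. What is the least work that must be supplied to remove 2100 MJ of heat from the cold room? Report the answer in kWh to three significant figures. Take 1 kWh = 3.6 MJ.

54.2 kWh

In absolute terms T_C = 279.35 K and T_H = 305.32 K, so ΔT = 25.97 K.
The reversible limit is COP_R = T_C/ΔT = 10.76, so W_min = Q_C/COP = Q_C·ΔT/T_C.
W_min = 2100 × 25.97/279.35 = 195.2 MJ = 54.22 kWh.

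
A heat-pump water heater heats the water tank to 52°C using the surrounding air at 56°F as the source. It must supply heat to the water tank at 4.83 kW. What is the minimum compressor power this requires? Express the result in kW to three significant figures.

0.574 kW

In absolute terms T_C = 286.48 K and T_H = 325.15 K, so ΔT = 38.67 K.
COP_Carnot = T_H/ΔT = 325.15/38.67 = 8.409.
Ẇ_min = Q̇/COP_Carnot = 4.830/8.409 = 0.5744 kW.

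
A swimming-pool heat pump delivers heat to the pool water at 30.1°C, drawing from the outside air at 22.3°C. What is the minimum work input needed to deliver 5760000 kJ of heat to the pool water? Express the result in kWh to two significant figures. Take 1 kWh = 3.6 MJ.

In absolute terms T_C = 295.45 K and T_H = 303.25 K, so ΔT = 7.800 K.
The reversible limit is COP_HP = T_H/ΔT = 38.88, so W_min = Q_H/COP = Q_H·ΔT/T_H.
W_min = 5760000 × 7.800/303.25 = 148200 kJ = 41.15 kWh.

41 kWh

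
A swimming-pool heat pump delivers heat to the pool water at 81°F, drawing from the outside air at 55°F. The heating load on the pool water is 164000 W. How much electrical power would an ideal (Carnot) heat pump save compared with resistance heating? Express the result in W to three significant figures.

In absolute terms T_C = 285.93 K and T_H = 300.37 K, so ΔT = 14.44 K.
COP_Carnot = T_H/ΔT = 300.37/14.44 = 20.80.
Resistance heating needs Ẇ_res = Q̇_H = 164000 W; the reversible heat pump needs only Ẇ_hp = Q̇_H/COP = 7887 W.
Saving = 164000 − 7887 = 156100 W.

156000 W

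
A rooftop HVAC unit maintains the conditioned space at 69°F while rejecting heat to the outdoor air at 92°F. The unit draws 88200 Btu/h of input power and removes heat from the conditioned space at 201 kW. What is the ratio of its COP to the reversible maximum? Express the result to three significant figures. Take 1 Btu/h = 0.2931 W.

0.338

Converting, Q̇_C = 201.0 kW = 685800 Btu/h, so COP_actual = Q̇_C/Ẇ = 685800/88200 = 7.775.
In absolute terms T_C = 293.71 K and T_H = 306.48 K, so ΔT = 12.78 K.
COP_Carnot = T_C/ΔT = 293.71/12.78 = 22.99.
η_II = COP_actual/COP_Carnot = 7.775/22.99 = 0.3383.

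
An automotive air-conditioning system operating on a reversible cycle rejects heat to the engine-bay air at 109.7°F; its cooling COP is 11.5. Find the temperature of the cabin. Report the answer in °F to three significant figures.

For a Carnot refrigerator COP_R = T_C/(T_H − T_C), so T_C = COP·T_H/(1 + COP).
With T_H = 316.32 K, T_C = 11.5 × 316.32/12.50 = 291.01 K.
Converting, 291.01 K = 64.15°F.

64.2 °F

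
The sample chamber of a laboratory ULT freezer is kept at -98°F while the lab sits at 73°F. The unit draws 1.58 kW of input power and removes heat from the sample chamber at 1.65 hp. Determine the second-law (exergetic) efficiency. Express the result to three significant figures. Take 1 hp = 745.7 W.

Converting, Q̇_C = 1.650 hp = 1.230 kW, so COP_actual = Q̇_C/Ẇ = 1.230/1.580 = 0.7787.
In absolute terms T_C = 200.93 K and T_H = 295.93 K, so ΔT = 95.00 K.
COP_Carnot = T_C/ΔT = 200.93/95.00 = 2.115.
η_II = COP_actual/COP_Carnot = 0.7787/2.115 = 0.3682.

0.368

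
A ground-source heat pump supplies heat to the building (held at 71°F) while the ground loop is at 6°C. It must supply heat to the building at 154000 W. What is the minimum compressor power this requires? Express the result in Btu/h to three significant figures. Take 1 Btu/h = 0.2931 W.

27900 Btu/h

In absolute terms T_C = 279.15 K and T_H = 294.82 K, so ΔT = 15.67 K.
COP_Carnot = T_H/ΔT = 294.82/15.67 = 18.82.
Ẇ_min = Q̇/COP_Carnot = 154000/18.82 = 8184 W = 27920 Btu/h.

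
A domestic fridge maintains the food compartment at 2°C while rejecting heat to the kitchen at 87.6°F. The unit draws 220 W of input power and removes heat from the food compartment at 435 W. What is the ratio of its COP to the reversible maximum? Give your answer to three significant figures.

0.208

COP_actual = Q̇_C/Ẇ = 435.0/220.0 = 1.977.
In absolute terms T_C = 275.15 K and T_H = 304.04 K, so ΔT = 28.89 K.
COP_Carnot = T_C/ΔT = 275.15/28.89 = 9.524.
η_II = COP_actual/COP_Carnot = 1.977/9.524 = 0.2076.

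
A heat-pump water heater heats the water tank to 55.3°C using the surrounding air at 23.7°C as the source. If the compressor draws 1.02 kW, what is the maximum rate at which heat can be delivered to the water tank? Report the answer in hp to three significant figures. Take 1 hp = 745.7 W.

In absolute terms T_C = 296.85 K and T_H = 328.45 K, so ΔT = 31.60 K.
COP_Carnot = T_H/ΔT = 328.45/31.60 = 10.39.
Q̇_max = COP_Carnot × Ẇ = 10.39 × 1.020 kW = 10.60 kW = 14.22 hp.

14.2 hp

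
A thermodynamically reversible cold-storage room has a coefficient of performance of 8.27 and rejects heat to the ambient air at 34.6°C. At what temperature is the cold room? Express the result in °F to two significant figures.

For a Carnot refrigerator COP_R = T_C/(T_H − T_C), so T_C = COP·T_H/(1 + COP).
With T_H = 307.75 K, T_C = 8.27 × 307.75/9.270 = 274.55 K.
Converting, 274.55 K = 34.52°F.

35 °F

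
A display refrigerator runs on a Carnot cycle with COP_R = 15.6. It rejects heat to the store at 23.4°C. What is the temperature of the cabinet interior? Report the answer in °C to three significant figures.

For a Carnot refrigerator COP_R = T_C/(T_H − T_C), so T_C = COP·T_H/(1 + COP).
With T_H = 296.55 K, T_C = 15.6 × 296.55/16.60 = 278.69 K.
Converting, 278.69 K = 5.54°C.

5.54 °C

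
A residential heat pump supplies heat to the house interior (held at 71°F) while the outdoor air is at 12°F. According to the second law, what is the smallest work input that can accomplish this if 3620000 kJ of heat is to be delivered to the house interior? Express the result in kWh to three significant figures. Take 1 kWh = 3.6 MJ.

112 kWh

In absolute terms T_C = 262.04 K and T_H = 294.82 K, so ΔT = 32.78 K.
The reversible limit is COP_HP = T_H/ΔT = 8.994, so W_min = Q_H/COP = Q_H·ΔT/T_H.
W_min = 3620000 × 32.78/294.82 = 402500 kJ = 111.8 kWh.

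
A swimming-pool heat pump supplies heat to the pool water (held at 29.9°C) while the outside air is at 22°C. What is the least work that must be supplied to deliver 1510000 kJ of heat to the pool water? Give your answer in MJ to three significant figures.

39.4 MJ

In absolute terms T_C = 295.15 K and T_H = 303.05 K, so ΔT = 7.900 K.
The reversible limit is COP_HP = T_H/ΔT = 38.36, so W_min = Q_H/COP = Q_H·ΔT/T_H.
W_min = 1510000 × 7.900/303.05 = 39360 kJ = 39.36 MJ.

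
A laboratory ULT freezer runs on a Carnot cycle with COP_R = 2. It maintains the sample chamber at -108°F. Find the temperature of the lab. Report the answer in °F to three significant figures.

67.8 °F

COP_R = T_C/(T_H − T_C) gives T_H − T_C = T_C/COP.
With T_C = 195.37 K, T_H = 195.37 × (1 + 1/2) = 293.06 K.
Converting, 293.06 K = 67.83°F.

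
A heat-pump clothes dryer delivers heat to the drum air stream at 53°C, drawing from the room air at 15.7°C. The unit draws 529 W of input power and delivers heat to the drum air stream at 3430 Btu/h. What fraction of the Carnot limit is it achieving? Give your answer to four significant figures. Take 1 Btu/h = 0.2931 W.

Converting, Q̇_H = 3430 Btu/h = 1005 W, so COP_actual = Q̇_H/Ẇ = 1005/529.0 = 1.900.
In absolute terms T_C = 288.85 K and T_H = 326.15 K, so ΔT = 37.30 K.
COP_Carnot = T_H/ΔT = 326.15/37.30 = 8.744.
η_II = COP_actual/COP_Carnot = 1.900/8.744 = 0.2173.

0.2173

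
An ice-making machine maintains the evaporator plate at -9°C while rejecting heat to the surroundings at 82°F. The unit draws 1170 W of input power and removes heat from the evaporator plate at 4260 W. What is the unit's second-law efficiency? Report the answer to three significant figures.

COP_actual = Q̇_C/Ẇ = 4260/1170 = 3.641.
In absolute terms T_C = 264.15 K and T_H = 300.93 K, so ΔT = 36.78 K.
COP_Carnot = T_C/ΔT = 264.15/36.78 = 7.182.
η_II = COP_actual/COP_Carnot = 3.641/7.182 = 0.5069.

0.507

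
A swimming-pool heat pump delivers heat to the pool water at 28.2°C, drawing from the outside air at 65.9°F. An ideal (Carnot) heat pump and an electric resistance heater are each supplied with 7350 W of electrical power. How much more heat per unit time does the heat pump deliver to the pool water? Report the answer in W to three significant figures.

In absolute terms T_C = 291.98 K and T_H = 301.35 K, so ΔT = 9.367 K.
COP_Carnot = T_H/ΔT = 301.35/9.367 = 32.17.
The heat pump delivers Q̇_H = COP × Ẇ = 236500 W; the resistance heater delivers Ẇ = 7350 W.
Extra = (COP − 1)·Ẇ = 229100 W.

229000 W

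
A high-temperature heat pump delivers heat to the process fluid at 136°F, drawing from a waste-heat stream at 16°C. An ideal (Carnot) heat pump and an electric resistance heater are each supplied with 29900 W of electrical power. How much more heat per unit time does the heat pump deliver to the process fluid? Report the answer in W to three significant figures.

207000 W

In absolute terms T_C = 289.15 K and T_H = 330.93 K, so ΔT = 41.78 K.
COP_Carnot = T_H/ΔT = 330.93/41.78 = 7.921.
The heat pump delivers Q̇_H = COP × Ẇ = 236800 W; the resistance heater delivers Ẇ = 29900 W.
Extra = (COP − 1)·Ẇ = 206900 W.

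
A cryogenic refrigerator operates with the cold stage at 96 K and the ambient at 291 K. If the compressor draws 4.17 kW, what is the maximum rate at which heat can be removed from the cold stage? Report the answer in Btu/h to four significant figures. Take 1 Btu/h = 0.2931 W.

The reservoir spacing is ΔT = 291 − 96 = 195.0 K.
COP_Carnot = T_C/ΔT = 96.00/195.0 = 0.4923.
Q̇_max = COP_Carnot × Ẇ = 0.4923 × 4.170 kW = 2.053 kW = 7004 Btu/h.

7004 Btu/h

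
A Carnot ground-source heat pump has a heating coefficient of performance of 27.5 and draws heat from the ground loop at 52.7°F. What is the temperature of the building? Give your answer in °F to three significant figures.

COP_HP = T_H/(T_H − T_C) rearranges to T_H = COP·T_C/(COP − 1).
With T_C = 284.65 K, T_H = 27.5 × 284.65/26.50 = 295.39 K.
Converting, 295.39 K = 72.03°F.

72.0 °F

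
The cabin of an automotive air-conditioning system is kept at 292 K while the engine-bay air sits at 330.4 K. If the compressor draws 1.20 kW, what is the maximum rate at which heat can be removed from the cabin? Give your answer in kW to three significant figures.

9.13 kW

The reservoir spacing is ΔT = 330.4 − 292 = 38.40 K.
COP_Carnot = T_C/ΔT = 292.00/38.40 = 7.604.
Q̇_max = COP_Carnot × Ẇ = 7.604 × 1.200 kW = 9.125 kW.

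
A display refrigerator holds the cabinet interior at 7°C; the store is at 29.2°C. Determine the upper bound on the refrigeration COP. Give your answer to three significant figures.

In absolute terms T_C = 280.15 K and T_H = 302.35 K, so ΔT = 22.20 K.
For a reversible cycle, COP_Carnot = T_C/ΔT = 280.15/22.20 = 12.62.

12.6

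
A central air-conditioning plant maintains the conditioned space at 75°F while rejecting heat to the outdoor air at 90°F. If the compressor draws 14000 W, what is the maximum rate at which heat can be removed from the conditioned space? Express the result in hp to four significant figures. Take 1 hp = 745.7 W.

In absolute terms T_C = 297.04 K and T_H = 305.37 K, so ΔT = 8.333 K.
COP_Carnot = T_C/ΔT = 297.04/8.333 = 35.64.
Q̇_max = COP_Carnot × Ẇ = 35.64 × 14000 W = 499000 W = 669.2 hp.

669.2 hp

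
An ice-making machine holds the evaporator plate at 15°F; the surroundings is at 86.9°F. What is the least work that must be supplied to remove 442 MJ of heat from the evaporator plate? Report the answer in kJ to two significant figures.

In absolute terms T_C = 263.71 K and T_H = 303.65 K, so ΔT = 39.94 K.
The reversible limit is COP_R = T_C/ΔT = 6.602, so W_min = Q_C/COP = Q_C·ΔT/T_C.
W_min = 442.0 × 39.94/263.71 = 66.95 MJ = 66950 kJ.

67000 kJ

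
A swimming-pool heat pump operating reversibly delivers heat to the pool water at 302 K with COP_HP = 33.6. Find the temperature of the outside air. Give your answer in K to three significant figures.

293 K

COP_HP = T_H/(T_H − T_C) gives T_H − T_C = T_H/COP.
With T_H = 302.00 K, T_C = 302.00 × (1 − 1/33.6) = 293.01 K.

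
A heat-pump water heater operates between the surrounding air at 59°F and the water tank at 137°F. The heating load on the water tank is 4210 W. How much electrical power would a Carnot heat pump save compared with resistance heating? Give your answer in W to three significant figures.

3660 W

In absolute terms T_C = 288.15 K and T_H = 331.48 K, so ΔT = 43.33 K.
COP_Carnot = T_H/ΔT = 331.48/43.33 = 7.650.
Resistance heating needs Ẇ_res = Q̇_H = 4210 W; the reversible heat pump needs only Ẇ_hp = Q̇_H/COP = 550.4 W.
Saving = 4210 − 550.4 = 3660 W.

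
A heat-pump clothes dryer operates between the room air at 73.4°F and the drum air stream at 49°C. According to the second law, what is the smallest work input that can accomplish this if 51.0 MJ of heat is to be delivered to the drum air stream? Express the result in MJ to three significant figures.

4.12 MJ

In absolute terms T_C = 296.15 K and T_H = 322.15 K, so ΔT = 26.00 K.
The reversible limit is COP_HP = T_H/ΔT = 12.39, so W_min = Q_H/COP = Q_H·ΔT/T_H.
W_min = 51.00 × 26.00/322.15 = 4.116 MJ.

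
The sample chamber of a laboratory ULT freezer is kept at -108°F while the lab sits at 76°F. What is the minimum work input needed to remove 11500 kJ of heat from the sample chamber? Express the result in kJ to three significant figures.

In absolute terms T_C = 195.37 K and T_H = 297.59 K, so ΔT = 102.2 K.
The reversible limit is COP_R = T_C/ΔT = 1.911, so W_min = Q_C/COP = Q_C·ΔT/T_C.
W_min = 11500 × 102.2/195.37 = 6017 kJ.

6020 kJ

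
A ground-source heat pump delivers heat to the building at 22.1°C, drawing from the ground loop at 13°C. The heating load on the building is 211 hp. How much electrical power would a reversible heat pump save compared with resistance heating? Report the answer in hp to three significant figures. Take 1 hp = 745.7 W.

204 hp

In absolute terms T_C = 286.15 K and T_H = 295.25 K, so ΔT = 9.100 K.
COP_Carnot = T_H/ΔT = 295.25/9.100 = 32.45.
Resistance heating needs Ẇ_res = Q̇_H = 211.0 hp; the reversible heat pump needs only Ẇ_hp = Q̇_H/COP = 6.503 hp.
Saving = 211.0 − 6.503 = 204.5 hp.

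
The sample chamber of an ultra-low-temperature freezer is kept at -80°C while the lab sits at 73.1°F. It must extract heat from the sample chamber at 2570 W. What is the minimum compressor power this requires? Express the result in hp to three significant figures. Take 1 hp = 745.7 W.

In absolute terms T_C = 193.15 K and T_H = 295.98 K, so ΔT = 102.8 K.
COP_Carnot = T_C/ΔT = 193.15/102.8 = 1.878.
Ẇ_min = Q̇/COP_Carnot = 2570/1.878 = 1368 W = 1.835 hp.

1.83 hp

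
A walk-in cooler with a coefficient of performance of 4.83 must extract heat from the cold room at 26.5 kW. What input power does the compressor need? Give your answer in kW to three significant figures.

Ẇ = Q̇_C/COP = 26.50/4.83 = 5.487 kW.

5.49 kW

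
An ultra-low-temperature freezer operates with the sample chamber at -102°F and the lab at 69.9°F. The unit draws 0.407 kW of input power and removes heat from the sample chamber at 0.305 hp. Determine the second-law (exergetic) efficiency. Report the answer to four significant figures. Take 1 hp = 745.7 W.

Converting, Q̇_C = 0.3050 hp = 0.2274 kW, so COP_actual = Q̇_C/Ẇ = 0.2274/0.4070 = 0.5588.
In absolute terms T_C = 198.71 K and T_H = 294.21 K, so ΔT = 95.50 K.
COP_Carnot = T_C/ΔT = 198.71/95.50 = 2.081.
η_II = COP_actual/COP_Carnot = 0.5588/2.081 = 0.2686.

0.2686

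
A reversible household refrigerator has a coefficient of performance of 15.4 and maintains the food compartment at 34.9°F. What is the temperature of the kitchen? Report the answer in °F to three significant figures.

67.0 °F

COP_R = T_C/(T_H − T_C) gives T_H − T_C = T_C/COP.
With T_C = 274.76 K, T_H = 274.76 × (1 + 1/15.4) = 292.60 K.
Converting, 292.60 K = 67.01°F.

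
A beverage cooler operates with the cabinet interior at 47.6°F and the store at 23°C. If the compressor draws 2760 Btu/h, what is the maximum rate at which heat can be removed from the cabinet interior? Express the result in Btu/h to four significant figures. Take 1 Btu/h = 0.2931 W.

In absolute terms T_C = 281.82 K and T_H = 296.15 K, so ΔT = 14.33 K.
COP_Carnot = T_C/ΔT = 281.82/14.33 = 19.66.
Q̇_max = COP_Carnot × Ẇ = 19.66 × 2760 Btu/h = 54270 Btu/h.

54270 Btu/h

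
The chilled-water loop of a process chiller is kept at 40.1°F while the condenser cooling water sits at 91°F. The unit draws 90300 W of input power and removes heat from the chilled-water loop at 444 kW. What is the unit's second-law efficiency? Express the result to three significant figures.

0.501

Converting, Q̇_C = 444.0 kW = 444000 W, so COP_actual = Q̇_C/Ẇ = 444000/90300 = 4.917.
In absolute terms T_C = 277.65 K and T_H = 305.93 K, so ΔT = 28.28 K.
COP_Carnot = T_C/ΔT = 277.65/28.28 = 9.819.
η_II = COP_actual/COP_Carnot = 4.917/9.819 = 0.5008.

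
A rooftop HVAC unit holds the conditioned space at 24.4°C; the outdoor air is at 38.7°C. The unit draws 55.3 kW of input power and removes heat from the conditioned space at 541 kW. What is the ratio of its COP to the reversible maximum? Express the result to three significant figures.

COP_actual = Q̇_C/Ẇ = 541.0/55.30 = 9.783.
In absolute terms T_C = 297.55 K and T_H = 311.85 K, so ΔT = 14.30 K.
COP_Carnot = T_C/ΔT = 297.55/14.30 = 20.81.
η_II = COP_actual/COP_Carnot = 9.783/20.81 = 0.4702.

0.470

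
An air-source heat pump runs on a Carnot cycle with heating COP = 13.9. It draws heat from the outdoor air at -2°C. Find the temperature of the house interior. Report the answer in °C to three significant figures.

COP_HP = T_H/(T_H − T_C) rearranges to T_H = COP·T_C/(COP − 1).
With T_C = 271.15 K, T_H = 13.9 × 271.15/12.90 = 292.17 K.
Converting, 292.17 K = 19.02°C.

19.0 °C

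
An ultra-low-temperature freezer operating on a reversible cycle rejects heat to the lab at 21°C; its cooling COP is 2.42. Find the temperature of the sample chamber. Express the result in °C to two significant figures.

For a Carnot refrigerator COP_R = T_C/(T_H − T_C), so T_C = COP·T_H/(1 + COP).
With T_H = 294.15 K, T_C = 2.42 × 294.15/3.420 = 208.14 K.
Converting, 208.14 K = -65.01°C.

-65 °C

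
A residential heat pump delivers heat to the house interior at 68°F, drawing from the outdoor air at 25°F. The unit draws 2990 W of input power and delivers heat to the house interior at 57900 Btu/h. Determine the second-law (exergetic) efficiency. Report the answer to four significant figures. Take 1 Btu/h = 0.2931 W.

0.4625

Converting, Q̇_H = 57900 Btu/h = 16970 W, so COP_actual = Q̇_H/Ẇ = 16970/2990 = 5.676.
In absolute terms T_C = 269.26 K and T_H = 293.15 K, so ΔT = 23.89 K.
COP_Carnot = T_H/ΔT = 293.15/23.89 = 12.27.
η_II = COP_actual/COP_Carnot = 5.676/12.27 = 0.4625.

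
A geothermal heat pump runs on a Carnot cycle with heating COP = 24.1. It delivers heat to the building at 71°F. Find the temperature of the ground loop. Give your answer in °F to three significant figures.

COP_HP = T_H/(T_H − T_C) gives T_H − T_C = T_H/COP.
With T_H = 294.82 K, T_C = 294.82 × (1 − 1/24.1) = 282.58 K.
Converting, 282.58 K = 48.98°F.

49.0 °F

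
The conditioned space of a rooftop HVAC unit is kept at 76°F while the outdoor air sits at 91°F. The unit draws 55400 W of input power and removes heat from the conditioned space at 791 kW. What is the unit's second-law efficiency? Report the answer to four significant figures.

0.3998

Converting, Q̇_C = 791.0 kW = 791000 W, so COP_actual = Q̇_C/Ẇ = 791000/55400 = 14.28.
In absolute terms T_C = 297.59 K and T_H = 305.93 K, so ΔT = 8.333 K.
COP_Carnot = T_C/ΔT = 297.59/8.333 = 35.71.
η_II = COP_actual/COP_Carnot = 14.28/35.71 = 0.3998.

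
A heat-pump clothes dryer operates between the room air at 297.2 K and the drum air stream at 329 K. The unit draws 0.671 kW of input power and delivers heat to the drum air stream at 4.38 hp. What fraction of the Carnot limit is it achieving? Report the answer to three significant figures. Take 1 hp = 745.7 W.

0.470

Converting, Q̇_H = 4.380 hp = 3.266 kW, so COP_actual = Q̇_H/Ẇ = 3.266/0.6710 = 4.868.
The reservoir spacing is ΔT = 329 − 297.2 = 31.80 K.
COP_Carnot = T_H/ΔT = 329.00/31.80 = 10.35.
η_II = COP_actual/COP_Carnot = 4.868/10.35 = 0.4705.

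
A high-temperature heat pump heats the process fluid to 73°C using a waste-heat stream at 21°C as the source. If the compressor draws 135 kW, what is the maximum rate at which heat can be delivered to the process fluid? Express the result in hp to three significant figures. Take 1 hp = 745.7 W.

In absolute terms T_C = 294.15 K and T_H = 346.15 K, so ΔT = 52.00 K.
COP_Carnot = T_H/ΔT = 346.15/52.00 = 6.657.
Q̇_max = COP_Carnot × Ẇ = 6.657 × 135.0 kW = 898.7 kW = 1205 hp.

1210 hp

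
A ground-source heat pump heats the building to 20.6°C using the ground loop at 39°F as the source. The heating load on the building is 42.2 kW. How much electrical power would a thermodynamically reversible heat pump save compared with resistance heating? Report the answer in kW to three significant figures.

In absolute terms T_C = 277.04 K and T_H = 293.75 K, so ΔT = 16.71 K.
COP_Carnot = T_H/ΔT = 293.75/16.71 = 17.58.
Resistance heating needs Ẇ_res = Q̇_H = 42.20 kW; the reversible heat pump needs only Ẇ_hp = Q̇_H/COP = 2.401 kW.
Saving = 42.20 − 2.401 = 39.80 kW.

39.8 kW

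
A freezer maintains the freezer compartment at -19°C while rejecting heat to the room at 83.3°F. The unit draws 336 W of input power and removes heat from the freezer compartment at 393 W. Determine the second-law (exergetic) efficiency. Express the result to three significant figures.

COP_actual = Q̇_C/Ẇ = 393.0/336.0 = 1.170.
In absolute terms T_C = 254.15 K and T_H = 301.65 K, so ΔT = 47.50 K.
COP_Carnot = T_C/ΔT = 254.15/47.50 = 5.351.
η_II = COP_actual/COP_Carnot = 1.170/5.351 = 0.2186.

0.219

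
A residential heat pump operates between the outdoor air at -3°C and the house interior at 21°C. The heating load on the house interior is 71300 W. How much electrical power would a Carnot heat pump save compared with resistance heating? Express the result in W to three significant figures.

In absolute terms T_C = 270.15 K and T_H = 294.15 K, so ΔT = 24.00 K.
COP_Carnot = T_H/ΔT = 294.15/24.00 = 12.26.
Resistance heating needs Ẇ_res = Q̇_H = 71300 W; the reversible heat pump needs only Ẇ_hp = Q̇_H/COP = 5817 W.
Saving = 71300 − 5817 = 65480 W.

65500 W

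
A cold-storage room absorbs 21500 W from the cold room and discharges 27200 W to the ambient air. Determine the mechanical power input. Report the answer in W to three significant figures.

5700 W

For a cyclic device the first law requires Q̇_H = Q̇_C + Ẇ.
Ẇ = Q̇_H − Q̇_C = 5700 W.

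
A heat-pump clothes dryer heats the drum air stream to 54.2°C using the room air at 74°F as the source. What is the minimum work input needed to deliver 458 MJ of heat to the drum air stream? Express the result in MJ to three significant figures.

In absolute terms T_C = 296.48 K and T_H = 327.35 K, so ΔT = 30.87 K.
The reversible limit is COP_HP = T_H/ΔT = 10.61, so W_min = Q_H/COP = Q_H·ΔT/T_H.
W_min = 458.0 × 30.87/327.35 = 43.19 MJ.

43.2 MJ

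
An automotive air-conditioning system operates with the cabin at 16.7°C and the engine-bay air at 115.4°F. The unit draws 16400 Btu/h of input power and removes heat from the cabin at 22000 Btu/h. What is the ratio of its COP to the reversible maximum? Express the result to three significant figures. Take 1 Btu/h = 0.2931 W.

0.137

COP_actual = Q̇_C/Ẇ = 22000/16400 = 1.341.
In absolute terms T_C = 289.85 K and T_H = 319.48 K, so ΔT = 29.63 K.
COP_Carnot = T_C/ΔT = 289.85/29.63 = 9.781.
η_II = COP_actual/COP_Carnot = 1.341/9.781 = 0.1371.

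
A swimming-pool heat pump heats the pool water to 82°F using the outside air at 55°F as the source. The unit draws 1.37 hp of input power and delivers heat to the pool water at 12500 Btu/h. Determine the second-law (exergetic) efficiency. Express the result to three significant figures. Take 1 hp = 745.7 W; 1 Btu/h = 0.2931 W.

0.179

Converting, Q̇_H = 12500 Btu/h = 4.913 hp, so COP_actual = Q̇_H/Ẇ = 4.913/1.370 = 3.586.
In absolute terms T_C = 285.93 K and T_H = 300.93 K, so ΔT = 15.00 K.
COP_Carnot = T_H/ΔT = 300.93/15.00 = 20.06.
η_II = COP_actual/COP_Carnot = 3.586/20.06 = 0.1788.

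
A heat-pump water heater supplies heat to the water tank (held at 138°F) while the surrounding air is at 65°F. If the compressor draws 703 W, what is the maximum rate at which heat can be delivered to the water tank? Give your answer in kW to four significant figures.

In absolute terms T_C = 291.48 K and T_H = 332.04 K, so ΔT = 40.56 K.
COP_Carnot = T_H/ΔT = 332.04/40.56 = 8.187.
Q̇_max = COP_Carnot × Ẇ = 8.187 × 703.0 W = 5756 W = 5.756 kW.

5.756 kW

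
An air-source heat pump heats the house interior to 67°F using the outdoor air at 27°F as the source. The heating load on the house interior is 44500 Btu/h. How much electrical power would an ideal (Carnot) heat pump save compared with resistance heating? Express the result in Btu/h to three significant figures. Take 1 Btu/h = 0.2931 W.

41100 Btu/h

In absolute terms T_C = 270.37 K and T_H = 292.59 K, so ΔT = 22.22 K.
COP_Carnot = T_H/ΔT = 292.59/22.22 = 13.17.
Resistance heating needs Ẇ_res = Q̇_H = 44500 Btu/h; the reversible heat pump needs only Ẇ_hp = Q̇_H/COP = 3380 Btu/h.
Saving = 44500 − 3380 = 41120 Btu/h.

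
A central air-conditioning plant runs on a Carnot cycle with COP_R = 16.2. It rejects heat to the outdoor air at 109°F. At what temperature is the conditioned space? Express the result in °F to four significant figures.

75.94 °F

For a Carnot refrigerator COP_R = T_C/(T_H − T_C), so T_C = COP·T_H/(1 + COP).
With T_H = 315.93 K, T_C = 16.2 × 315.93/17.20 = 297.56 K.
Converting, 297.56 K = 75.94°F.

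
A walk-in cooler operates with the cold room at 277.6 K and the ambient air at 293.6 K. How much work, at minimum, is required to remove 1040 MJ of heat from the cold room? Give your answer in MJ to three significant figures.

The reservoir spacing is ΔT = 293.6 − 277.6 = 16.00 K.
The reversible limit is COP_R = T_C/ΔT = 17.35, so W_min = Q_C/COP = Q_C·ΔT/T_C.
W_min = 1040 × 16.00/277.60 = 59.94 MJ.

59.9 MJ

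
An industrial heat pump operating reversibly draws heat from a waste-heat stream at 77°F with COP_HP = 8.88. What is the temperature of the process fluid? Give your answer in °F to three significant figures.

145 °F

COP_HP = T_H/(T_H − T_C) rearranges to T_H = COP·T_C/(COP − 1).
With T_C = 298.15 K, T_H = 8.88 × 298.15/7.880 = 335.99 K.
Converting, 335.99 K = 145.11°F.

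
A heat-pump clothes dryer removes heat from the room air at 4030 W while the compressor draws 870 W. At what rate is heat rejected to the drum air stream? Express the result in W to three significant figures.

For a cyclic device the first law requires Q̇_H = Q̇_C + Ẇ.
Q̇_H = Q̇_C + Ẇ = 4900 W.

4900 W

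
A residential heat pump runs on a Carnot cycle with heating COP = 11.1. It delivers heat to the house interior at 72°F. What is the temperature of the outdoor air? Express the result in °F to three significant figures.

COP_HP = T_H/(T_H − T_C) gives T_H − T_C = T_H/COP.
With T_H = 295.37 K, T_C = 295.37 × (1 − 1/11.1) = 268.76 K.
Converting, 268.76 K = 24.10°F.

24.1 °F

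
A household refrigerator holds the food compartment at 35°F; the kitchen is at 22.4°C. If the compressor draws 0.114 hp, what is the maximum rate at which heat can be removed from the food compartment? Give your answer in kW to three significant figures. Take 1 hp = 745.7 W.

1.13 kW

In absolute terms T_C = 274.82 K and T_H = 295.55 K, so ΔT = 20.73 K.
COP_Carnot = T_C/ΔT = 274.82/20.73 = 13.25.
Q̇_max = COP_Carnot × Ẇ = 13.25 × 0.1140 hp = 1.511 hp = 1.127 kW.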